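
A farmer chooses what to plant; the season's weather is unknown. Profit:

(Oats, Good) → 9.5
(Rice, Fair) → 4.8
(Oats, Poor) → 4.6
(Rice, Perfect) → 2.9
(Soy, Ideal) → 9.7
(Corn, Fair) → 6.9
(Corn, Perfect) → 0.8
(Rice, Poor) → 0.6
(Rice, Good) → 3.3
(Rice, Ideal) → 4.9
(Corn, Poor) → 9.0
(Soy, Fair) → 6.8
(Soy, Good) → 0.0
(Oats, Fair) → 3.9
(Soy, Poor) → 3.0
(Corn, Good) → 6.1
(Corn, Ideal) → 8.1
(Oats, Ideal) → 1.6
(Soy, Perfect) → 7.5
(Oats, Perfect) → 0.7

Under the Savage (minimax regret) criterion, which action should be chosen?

Column bests: Poor=9.0, Fair=6.9, Good=9.5, Ideal=9.7, Perfect=7.5.
Corn regrets: 0.0, 0.0, 3.4, 1.6, 6.7 → max 6.7
Oats regrets: 4.4, 3.0, 0.0, 8.1, 6.8 → max 8.1
Soy regrets: 6.0, 0.1, 9.5, 0.0, 0.0 → max 9.5
Rice regrets: 8.4, 2.1, 6.2, 4.8, 4.6 → max 8.4
Smallest max regret = 6.7 → Corn.

Corn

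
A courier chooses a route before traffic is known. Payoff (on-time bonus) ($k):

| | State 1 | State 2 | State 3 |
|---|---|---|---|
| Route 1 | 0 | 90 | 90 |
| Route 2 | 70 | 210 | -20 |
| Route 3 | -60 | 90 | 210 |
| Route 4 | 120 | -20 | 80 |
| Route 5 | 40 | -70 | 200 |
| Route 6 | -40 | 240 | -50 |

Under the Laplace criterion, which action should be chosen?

Route 2

Row averages: Route 1=60, Route 2=260/3, Route 3=80, Route 4=60, Route 5=170/3, Route 6=50
Highest average = 260/3 → Route 2.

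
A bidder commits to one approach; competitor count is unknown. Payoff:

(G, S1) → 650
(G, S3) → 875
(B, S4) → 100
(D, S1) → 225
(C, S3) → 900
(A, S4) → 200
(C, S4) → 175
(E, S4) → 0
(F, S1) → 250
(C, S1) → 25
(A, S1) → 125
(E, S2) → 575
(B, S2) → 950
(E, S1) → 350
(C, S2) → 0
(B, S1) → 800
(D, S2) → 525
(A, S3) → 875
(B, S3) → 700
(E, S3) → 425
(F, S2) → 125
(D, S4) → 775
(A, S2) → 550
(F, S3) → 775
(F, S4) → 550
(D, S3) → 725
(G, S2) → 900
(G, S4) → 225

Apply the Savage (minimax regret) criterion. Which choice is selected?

Column bests: S1=800, S2=950, S3=900, S4=775.
A regrets: 675, 400, 25, 575 → max 675
B regrets: 0, 0, 200, 675 → max 675
C regrets: 775, 950, 0, 600 → max 950
D regrets: 575, 425, 175, 0 → max 575
E regrets: 450, 375, 475, 775 → max 775
F regrets: 550, 825, 125, 225 → max 825
G regrets: 150, 50, 25, 550 → max 550
Smallest max regret = 550 → G.

G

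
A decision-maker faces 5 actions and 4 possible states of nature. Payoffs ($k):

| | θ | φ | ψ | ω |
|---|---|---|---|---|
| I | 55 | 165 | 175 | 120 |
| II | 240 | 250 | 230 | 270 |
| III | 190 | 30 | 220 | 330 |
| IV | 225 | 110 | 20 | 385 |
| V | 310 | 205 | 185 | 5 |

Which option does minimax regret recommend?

Column bests: θ=310, φ=250, ψ=230, ω=385.
I regrets: 255, 85, 55, 265 → max 265
II regrets: 70, 0, 0, 115 → max 115
III regrets: 120, 220, 10, 55 → max 220
IV regrets: 85, 140, 210, 0 → max 210
V regrets: 0, 45, 45, 380 → max 380
Smallest max regret = 115 → II.

II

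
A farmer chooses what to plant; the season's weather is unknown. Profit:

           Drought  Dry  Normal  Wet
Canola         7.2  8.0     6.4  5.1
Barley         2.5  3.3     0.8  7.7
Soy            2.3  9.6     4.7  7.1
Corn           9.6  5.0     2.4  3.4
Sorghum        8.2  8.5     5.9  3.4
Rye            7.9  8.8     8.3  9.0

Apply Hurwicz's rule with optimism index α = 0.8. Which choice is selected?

Rye

Canola: 0.8·8.0 + 0.2·5.1 = 7.42
Barley: 0.8·7.7 + 0.2·0.8 = 6.32
Soy: 0.8·9.6 + 0.2·2.3 = 8.14
Corn: 0.8·9.6 + 0.2·2.4 = 8.16
Sorghum: 0.8·8.5 + 0.2·3.4 = 7.48
Rye: 0.8·9.0 + 0.2·7.9 = 8.78
Highest Hurwicz score = 8.78 → Rye.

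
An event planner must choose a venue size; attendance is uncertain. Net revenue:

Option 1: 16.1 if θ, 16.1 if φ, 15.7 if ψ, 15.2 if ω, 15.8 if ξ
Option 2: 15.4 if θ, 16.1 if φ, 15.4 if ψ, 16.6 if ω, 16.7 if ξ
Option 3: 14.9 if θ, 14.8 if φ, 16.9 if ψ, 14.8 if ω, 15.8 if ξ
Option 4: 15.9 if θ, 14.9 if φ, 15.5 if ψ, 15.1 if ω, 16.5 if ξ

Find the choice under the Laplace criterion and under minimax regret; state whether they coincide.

laplace → Option 2; minimax regret → Option 1 (disagree)

Row averages: Option 1=15.78, Option 2=16.04, Option 3=15.44, Option 4=15.58
Highest average = 16.04 → Option 2.
Column bests: θ=16.1, φ=16.1, ψ=16.9, ω=16.6, ξ=16.7.
Option 1 regrets: 0.0, 0.0, 1.2, 1.4, 0.9 → max 1.4
Option 2 regrets: 0.7, 0.0, 1.5, 0.0, 0.0 → max 1.5
Option 3 regrets: 1.2, 1.3, 0.0, 1.8, 0.9 → max 1.8
Option 4 regrets: 0.2, 1.2, 1.4, 1.5, 0.2 → max 1.5
Smallest max regret = 1.4 → Option 1.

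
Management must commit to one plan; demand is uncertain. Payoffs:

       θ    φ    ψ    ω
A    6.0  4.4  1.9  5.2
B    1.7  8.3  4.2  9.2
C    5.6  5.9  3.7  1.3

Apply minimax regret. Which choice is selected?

A

Column bests: θ=6.0, φ=8.3, ψ=4.2, ω=9.2.
A regrets: 0.0, 3.9, 2.3, 4.0 → max 4.0
B regrets: 4.3, 0.0, 0.0, 0.0 → max 4.3
C regrets: 0.4, 2.4, 0.5, 7.9 → max 7.9
Smallest max regret = 4.0 → A.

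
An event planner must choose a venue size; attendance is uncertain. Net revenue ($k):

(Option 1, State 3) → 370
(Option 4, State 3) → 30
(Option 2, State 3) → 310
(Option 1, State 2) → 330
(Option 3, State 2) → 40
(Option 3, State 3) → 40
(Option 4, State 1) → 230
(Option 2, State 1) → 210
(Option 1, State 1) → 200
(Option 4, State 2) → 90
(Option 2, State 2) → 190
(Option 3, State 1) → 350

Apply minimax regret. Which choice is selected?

Option 2

Column bests: State 1=350, State 2=330, State 3=370.
Option 1 regrets: 150, 0, 0 → max 150
Option 2 regrets: 140, 140, 60 → max 140
Option 3 regrets: 0, 290, 330 → max 330
Option 4 regrets: 120, 240, 340 → max 340
Smallest max regret = 140 → Option 2.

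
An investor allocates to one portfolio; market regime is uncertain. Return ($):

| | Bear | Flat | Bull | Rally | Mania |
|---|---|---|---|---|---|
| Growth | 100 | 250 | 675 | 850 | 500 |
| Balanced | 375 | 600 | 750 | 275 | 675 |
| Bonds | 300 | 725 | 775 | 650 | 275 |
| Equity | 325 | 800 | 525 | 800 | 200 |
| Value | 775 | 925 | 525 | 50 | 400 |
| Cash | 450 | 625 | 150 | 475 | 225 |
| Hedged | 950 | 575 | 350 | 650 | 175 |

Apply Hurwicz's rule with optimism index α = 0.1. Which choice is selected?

Bonds

Growth: 0.1·850 + 0.9·100 = 175
Balanced: 0.1·750 + 0.9·275 = 322.5
Bonds: 0.1·775 + 0.9·275 = 325
Equity: 0.1·800 + 0.9·200 = 260
Value: 0.1·925 + 0.9·50 = 137.5
Cash: 0.1·625 + 0.9·150 = 197.5
Hedged: 0.1·950 + 0.9·175 = 252.5
Highest Hurwicz score = 325 → Bonds.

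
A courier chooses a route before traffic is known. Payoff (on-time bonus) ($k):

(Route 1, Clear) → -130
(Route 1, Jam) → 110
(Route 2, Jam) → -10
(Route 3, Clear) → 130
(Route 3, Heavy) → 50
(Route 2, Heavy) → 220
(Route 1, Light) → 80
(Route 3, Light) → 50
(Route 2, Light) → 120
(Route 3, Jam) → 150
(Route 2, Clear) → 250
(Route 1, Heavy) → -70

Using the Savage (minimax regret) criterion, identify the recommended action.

Column bests: Clear=250, Light=120, Heavy=220, Jam=150.
Route 1 regrets: 380, 40, 290, 40 → max 380
Route 2 regrets: 0, 0, 0, 160 → max 160
Route 3 regrets: 120, 70, 170, 0 → max 170
Smallest max regret = 160 → Route 2.

Route 2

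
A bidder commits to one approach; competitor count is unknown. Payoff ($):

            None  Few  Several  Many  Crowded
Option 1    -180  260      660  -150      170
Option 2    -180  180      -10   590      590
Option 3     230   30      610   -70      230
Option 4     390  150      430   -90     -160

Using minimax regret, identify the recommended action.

Option 3

Column bests: None=390, Few=260, Several=660, Many=590, Crowded=590.
Option 1 regrets: 570, 0, 0, 740, 420 → max 740
Option 2 regrets: 570, 80, 670, 0, 0 → max 670
Option 3 regrets: 160, 230, 50, 660, 360 → max 660
Option 4 regrets: 0, 110, 230, 680, 750 → max 750
Smallest max regret = 660 → Option 3.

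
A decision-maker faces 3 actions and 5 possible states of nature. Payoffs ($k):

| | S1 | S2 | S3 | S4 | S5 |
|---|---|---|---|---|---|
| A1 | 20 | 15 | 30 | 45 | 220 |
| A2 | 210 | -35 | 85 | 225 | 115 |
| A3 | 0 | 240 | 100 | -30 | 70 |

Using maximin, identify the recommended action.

A1

Row minima: A1=15, A2=-35, A3=-30
Best worst-case = 15 → A1.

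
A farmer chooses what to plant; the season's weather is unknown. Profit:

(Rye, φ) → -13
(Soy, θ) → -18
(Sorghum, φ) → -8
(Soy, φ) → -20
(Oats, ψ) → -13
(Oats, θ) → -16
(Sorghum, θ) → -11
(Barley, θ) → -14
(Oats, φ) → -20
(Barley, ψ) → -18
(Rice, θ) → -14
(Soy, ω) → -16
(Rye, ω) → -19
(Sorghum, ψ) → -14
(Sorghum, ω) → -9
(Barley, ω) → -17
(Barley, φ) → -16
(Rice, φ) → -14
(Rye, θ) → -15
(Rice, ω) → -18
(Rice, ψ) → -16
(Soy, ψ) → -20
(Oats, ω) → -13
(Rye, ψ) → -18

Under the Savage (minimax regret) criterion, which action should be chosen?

Column bests: θ=-11, φ=-8, ψ=-13, ω=-9.
Barley regrets: 3, 8, 5, 8 → max 8
Oats regrets: 5, 12, 0, 4 → max 12
Rice regrets: 3, 6, 3, 9 → max 9
Sorghum regrets: 0, 0, 1, 0 → max 1
Rye regrets: 4, 5, 5, 10 → max 10
Soy regrets: 7, 12, 7, 7 → max 12
Smallest max regret = 1 → Sorghum.

Sorghum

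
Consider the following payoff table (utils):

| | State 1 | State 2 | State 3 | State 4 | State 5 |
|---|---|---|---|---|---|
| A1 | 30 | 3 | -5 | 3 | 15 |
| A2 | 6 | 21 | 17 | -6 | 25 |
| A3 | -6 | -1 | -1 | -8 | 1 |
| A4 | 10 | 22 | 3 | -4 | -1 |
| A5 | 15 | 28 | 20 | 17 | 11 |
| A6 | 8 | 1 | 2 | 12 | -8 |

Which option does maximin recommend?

A5

Row minima: A1=-5, A2=-6, A3=-8, A4=-4, A5=11, A6=-8
Best worst-case = 11 → A5.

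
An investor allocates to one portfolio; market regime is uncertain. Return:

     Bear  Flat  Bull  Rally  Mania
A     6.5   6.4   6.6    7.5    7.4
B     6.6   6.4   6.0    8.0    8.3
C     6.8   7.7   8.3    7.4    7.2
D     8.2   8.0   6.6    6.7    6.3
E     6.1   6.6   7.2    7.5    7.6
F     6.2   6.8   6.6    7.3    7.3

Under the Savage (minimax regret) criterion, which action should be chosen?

Column bests: Bear=8.2, Flat=8.0, Bull=8.3, Rally=8.0, Mania=8.3.
A regrets: 1.7, 1.6, 1.7, 0.5, 0.9 → max 1.7
B regrets: 1.6, 1.6, 2.3, 0.0, 0.0 → max 2.3
C regrets: 1.4, 0.3, 0.0, 0.6, 1.1 → max 1.4
D regrets: 0.0, 0.0, 1.7, 1.3, 2.0 → max 2.0
E regrets: 2.1, 1.4, 1.1, 0.5, 0.7 → max 2.1
F regrets: 2.0, 1.2, 1.7, 0.7, 1.0 → max 2.0
Smallest max regret = 1.4 → C.

C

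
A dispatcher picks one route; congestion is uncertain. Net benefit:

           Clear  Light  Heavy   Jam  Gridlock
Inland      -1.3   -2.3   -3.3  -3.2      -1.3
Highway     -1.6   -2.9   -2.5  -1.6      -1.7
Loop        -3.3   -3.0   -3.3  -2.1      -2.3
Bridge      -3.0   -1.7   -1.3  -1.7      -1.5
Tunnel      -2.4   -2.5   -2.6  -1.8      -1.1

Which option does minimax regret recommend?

Highway

Column bests: Clear=-1.3, Light=-1.7, Heavy=-1.3, Jam=-1.6, Gridlock=-1.1.
Inland regrets: 0.0, 0.6, 2.0, 1.6, 0.2 → max 2.0
Highway regrets: 0.3, 1.2, 1.2, 0.0, 0.6 → max 1.2
Loop regrets: 2.0, 1.3, 2.0, 0.5, 1.2 → max 2.0
Bridge regrets: 1.7, 0.0, 0.0, 0.1, 0.4 → max 1.7
Tunnel regrets: 1.1, 0.8, 1.3, 0.2, 0.0 → max 1.3
Smallest max regret = 1.2 → Highway.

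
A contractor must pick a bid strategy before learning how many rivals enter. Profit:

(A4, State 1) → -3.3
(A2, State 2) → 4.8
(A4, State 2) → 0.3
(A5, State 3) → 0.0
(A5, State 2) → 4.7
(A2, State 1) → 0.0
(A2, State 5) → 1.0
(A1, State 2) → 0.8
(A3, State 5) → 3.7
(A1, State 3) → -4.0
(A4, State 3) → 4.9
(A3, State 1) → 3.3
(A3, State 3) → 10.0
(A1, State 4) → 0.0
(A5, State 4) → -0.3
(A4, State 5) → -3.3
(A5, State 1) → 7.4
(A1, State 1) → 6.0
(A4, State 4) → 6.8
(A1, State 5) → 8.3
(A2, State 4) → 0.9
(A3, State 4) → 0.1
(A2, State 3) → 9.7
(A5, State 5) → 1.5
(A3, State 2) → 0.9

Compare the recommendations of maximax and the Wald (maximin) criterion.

maximax → A3; maximin → A3 (agree)

Row maxima: A1=8.3, A2=9.7, A3=10.0, A4=6.8, A5=7.4
Best best-case = 10.0 → A3.
Row minima: A1=-4.0, A2=0.0, A3=0.1, A4=-3.3, A5=-0.3
Best worst-case = 0.1 → A3.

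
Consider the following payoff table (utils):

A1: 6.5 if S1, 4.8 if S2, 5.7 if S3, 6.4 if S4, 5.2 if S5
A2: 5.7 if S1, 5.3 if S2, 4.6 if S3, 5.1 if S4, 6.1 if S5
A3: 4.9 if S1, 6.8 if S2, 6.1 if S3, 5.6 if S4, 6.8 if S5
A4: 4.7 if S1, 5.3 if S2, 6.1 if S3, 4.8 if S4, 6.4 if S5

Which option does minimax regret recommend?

Column bests: S1=6.5, S2=6.8, S3=6.1, S4=6.4, S5=6.8.
A1 regrets: 0.0, 2.0, 0.4, 0.0, 1.6 → max 2.0
A2 regrets: 0.8, 1.5, 1.5, 1.3, 0.7 → max 1.5
A3 regrets: 1.6, 0.0, 0.0, 0.8, 0.0 → max 1.6
A4 regrets: 1.8, 1.5, 0.0, 1.6, 0.4 → max 1.8
Smallest max regret = 1.5 → A2.

A2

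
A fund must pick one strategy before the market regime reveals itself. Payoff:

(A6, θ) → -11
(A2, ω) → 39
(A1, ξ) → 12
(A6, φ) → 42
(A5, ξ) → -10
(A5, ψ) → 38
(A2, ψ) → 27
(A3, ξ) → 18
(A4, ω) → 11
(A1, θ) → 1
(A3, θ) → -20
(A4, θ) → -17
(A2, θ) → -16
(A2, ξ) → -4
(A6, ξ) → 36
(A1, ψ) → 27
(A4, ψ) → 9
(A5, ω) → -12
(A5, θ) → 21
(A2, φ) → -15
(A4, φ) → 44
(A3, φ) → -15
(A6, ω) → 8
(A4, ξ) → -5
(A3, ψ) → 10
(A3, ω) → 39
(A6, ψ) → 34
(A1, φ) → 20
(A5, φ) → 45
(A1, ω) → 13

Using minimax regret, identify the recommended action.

Column bests: θ=21, φ=45, ψ=38, ω=39, ξ=36.
A1 regrets: 20, 25, 11, 26, 24 → max 26
A2 regrets: 37, 60, 11, 0, 40 → max 60
A3 regrets: 41, 60, 28, 0, 18 → max 60
A4 regrets: 38, 1, 29, 28, 41 → max 41
A5 regrets: 0, 0, 0, 51, 46 → max 51
A6 regrets: 32, 3, 4, 31, 0 → max 32
Smallest max regret = 26 → A1.

A1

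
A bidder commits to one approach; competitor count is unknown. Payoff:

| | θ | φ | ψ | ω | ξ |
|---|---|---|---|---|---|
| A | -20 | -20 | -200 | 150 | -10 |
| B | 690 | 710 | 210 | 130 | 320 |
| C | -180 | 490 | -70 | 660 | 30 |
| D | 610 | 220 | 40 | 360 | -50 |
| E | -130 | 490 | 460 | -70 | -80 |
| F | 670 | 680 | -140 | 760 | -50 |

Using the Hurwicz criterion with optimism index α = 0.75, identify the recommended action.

B

A: 0.75·150 + 0.25·(-200) = 62.5
B: 0.75·710 + 0.25·130 = 565
C: 0.75·660 + 0.25·(-180) = 450
D: 0.75·610 + 0.25·(-50) = 445
E: 0.75·490 + 0.25·(-130) = 335
F: 0.75·760 + 0.25·(-140) = 535
Highest Hurwicz score = 565 → B.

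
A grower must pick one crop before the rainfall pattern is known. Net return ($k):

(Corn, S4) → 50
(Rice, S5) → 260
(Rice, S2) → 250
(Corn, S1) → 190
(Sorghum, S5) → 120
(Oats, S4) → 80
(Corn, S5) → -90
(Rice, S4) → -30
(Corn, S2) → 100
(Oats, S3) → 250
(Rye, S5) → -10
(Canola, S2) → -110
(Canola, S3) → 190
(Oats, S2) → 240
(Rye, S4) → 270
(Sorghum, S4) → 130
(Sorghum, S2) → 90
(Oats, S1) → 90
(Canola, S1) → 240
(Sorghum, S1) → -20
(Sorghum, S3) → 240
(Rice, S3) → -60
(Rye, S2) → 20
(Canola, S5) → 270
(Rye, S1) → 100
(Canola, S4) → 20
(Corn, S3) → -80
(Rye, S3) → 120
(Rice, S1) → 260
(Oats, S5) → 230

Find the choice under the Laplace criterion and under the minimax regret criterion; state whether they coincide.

Row averages: Rye=100, Oats=178, Canola=122, Corn=34, Rice=136, Sorghum=112
Highest average = 178 → Oats.
Column bests: S1=260, S2=250, S3=250, S4=270, S5=270.
Rye regrets: 160, 230, 130, 0, 280 → max 280
Oats regrets: 170, 10, 0, 190, 40 → max 190
Canola regrets: 20, 360, 60, 250, 0 → max 360
Corn regrets: 70, 150, 330, 220, 360 → max 360
Rice regrets: 0, 0, 310, 300, 10 → max 310
Sorghum regrets: 280, 160, 10, 140, 150 → max 280
Smallest max regret = 190 → Oats.

laplace → Oats; minimax regret → Oats (agree)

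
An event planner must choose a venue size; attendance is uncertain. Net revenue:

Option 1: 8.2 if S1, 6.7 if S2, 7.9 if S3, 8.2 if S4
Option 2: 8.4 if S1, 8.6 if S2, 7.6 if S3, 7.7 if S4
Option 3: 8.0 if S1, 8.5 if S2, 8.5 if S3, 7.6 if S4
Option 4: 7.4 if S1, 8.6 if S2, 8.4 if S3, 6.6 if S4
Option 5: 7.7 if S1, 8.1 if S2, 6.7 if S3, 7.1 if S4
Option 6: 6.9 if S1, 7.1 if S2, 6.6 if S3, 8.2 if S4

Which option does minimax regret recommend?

Column bests: S1=8.4, S2=8.6, S3=8.5, S4=8.2.
Option 1 regrets: 0.2, 1.9, 0.6, 0.0 → max 1.9
Option 2 regrets: 0.0, 0.0, 0.9, 0.5 → max 0.9
Option 3 regrets: 0.4, 0.1, 0.0, 0.6 → max 0.6
Option 4 regrets: 1.0, 0.0, 0.1, 1.6 → max 1.6
Option 5 regrets: 0.7, 0.5, 1.8, 1.1 → max 1.8
Option 6 regrets: 1.5, 1.5, 1.9, 0.0 → max 1.9
Smallest max regret = 0.6 → Option 3.

Option 3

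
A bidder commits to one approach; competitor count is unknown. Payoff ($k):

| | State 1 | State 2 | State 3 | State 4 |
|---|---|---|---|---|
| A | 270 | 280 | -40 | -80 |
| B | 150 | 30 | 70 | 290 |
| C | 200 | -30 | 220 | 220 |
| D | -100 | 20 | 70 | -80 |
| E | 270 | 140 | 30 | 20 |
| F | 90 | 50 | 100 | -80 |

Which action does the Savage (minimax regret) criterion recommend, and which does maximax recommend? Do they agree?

Column bests: State 1=270, State 2=280, State 3=220, State 4=290.
A regrets: 0, 0, 260, 370 → max 370
B regrets: 120, 250, 150, 0 → max 250
C regrets: 70, 310, 0, 70 → max 310
D regrets: 370, 260, 150, 370 → max 370
E regrets: 0, 140, 190, 270 → max 270
F regrets: 180, 230, 120, 370 → max 370
Smallest max regret = 250 → B.
Row maxima: A=280, B=290, C=220, D=70, E=270, F=100
Best best-case = 290 → B.

minimax regret → B; maximax → B (agree)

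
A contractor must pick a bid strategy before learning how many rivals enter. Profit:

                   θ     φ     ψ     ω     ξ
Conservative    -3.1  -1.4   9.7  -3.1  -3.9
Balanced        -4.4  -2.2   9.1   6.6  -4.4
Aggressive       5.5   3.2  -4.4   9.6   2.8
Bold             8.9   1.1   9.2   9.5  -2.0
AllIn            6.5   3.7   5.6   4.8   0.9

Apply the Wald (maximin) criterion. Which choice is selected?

AllIn

Row minima: Conservative=-3.9, Balanced=-4.4, Aggressive=-4.4, Bold=-2.0, AllIn=0.9
Best worst-case = 0.9 → AllIn.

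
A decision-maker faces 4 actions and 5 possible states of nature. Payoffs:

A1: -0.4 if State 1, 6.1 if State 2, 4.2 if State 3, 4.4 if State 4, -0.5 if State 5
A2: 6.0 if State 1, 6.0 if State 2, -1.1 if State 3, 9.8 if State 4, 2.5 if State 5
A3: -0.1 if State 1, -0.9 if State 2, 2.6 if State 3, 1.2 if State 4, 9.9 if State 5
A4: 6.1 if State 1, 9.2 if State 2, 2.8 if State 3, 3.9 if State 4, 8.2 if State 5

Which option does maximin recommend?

A4

Row minima: A1=-0.5, A2=-1.1, A3=-0.9, A4=2.8
Best worst-case = 2.8 → A4.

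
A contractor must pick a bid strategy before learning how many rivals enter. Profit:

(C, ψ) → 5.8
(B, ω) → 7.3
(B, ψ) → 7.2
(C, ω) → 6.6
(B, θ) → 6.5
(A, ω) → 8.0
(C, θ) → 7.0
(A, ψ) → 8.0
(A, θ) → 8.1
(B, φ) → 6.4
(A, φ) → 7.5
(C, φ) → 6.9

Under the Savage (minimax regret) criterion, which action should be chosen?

Column bests: θ=8.1, φ=7.5, ψ=8.0, ω=8.0.
A regrets: 0.0, 0.0, 0.0, 0.0 → max 0.0
B regrets: 1.6, 1.1, 0.8, 0.7 → max 1.6
C regrets: 1.1, 0.6, 2.2, 1.4 → max 2.2
Smallest max regret = 0.0 → A.

A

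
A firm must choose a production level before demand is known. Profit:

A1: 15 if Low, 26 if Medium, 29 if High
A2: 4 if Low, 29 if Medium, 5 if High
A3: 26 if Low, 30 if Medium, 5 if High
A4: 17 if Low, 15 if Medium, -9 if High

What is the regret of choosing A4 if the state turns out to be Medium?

Best payoff under Medium is 30.
Regret = 30 − 15 = 15.

15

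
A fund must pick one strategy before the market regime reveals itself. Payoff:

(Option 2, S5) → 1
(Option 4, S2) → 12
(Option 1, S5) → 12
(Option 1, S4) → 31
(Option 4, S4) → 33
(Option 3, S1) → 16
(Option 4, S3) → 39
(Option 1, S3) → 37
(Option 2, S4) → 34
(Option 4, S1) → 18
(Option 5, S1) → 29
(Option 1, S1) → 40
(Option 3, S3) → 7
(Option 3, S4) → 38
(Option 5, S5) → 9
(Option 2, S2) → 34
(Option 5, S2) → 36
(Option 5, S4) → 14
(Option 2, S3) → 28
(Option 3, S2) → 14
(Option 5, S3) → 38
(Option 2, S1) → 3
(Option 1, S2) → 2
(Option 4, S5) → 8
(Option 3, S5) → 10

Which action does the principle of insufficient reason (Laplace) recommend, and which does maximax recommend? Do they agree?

Row averages: Option 1=24.4, Option 2=20, Option 3=17, Option 4=22, Option 5=25.2
Highest average = 25.2 → Option 5.
Row maxima: Option 1=40, Option 2=34, Option 3=38, Option 4=39, Option 5=38
Best best-case = 40 → Option 1.

laplace → Option 5; maximax → Option 1 (disagree)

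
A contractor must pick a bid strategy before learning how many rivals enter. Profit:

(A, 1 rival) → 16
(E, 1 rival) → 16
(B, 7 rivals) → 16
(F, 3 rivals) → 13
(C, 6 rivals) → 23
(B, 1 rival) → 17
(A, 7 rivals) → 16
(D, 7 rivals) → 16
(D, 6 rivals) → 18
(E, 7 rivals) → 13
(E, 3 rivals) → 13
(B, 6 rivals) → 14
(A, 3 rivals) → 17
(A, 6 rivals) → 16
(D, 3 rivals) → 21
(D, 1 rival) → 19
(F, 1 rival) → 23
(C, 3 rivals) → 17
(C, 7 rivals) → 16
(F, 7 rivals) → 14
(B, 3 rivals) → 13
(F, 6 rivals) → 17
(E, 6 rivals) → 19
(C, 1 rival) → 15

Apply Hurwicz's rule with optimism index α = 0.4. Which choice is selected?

A: 0.4·17 + 0.6·16 = 16.4
B: 0.4·17 + 0.6·13 = 14.6
C: 0.4·23 + 0.6·15 = 18.2
D: 0.4·21 + 0.6·16 = 18
E: 0.4·19 + 0.6·13 = 15.4
F: 0.4·23 + 0.6·13 = 17
Highest Hurwicz score = 18.2 → C.

C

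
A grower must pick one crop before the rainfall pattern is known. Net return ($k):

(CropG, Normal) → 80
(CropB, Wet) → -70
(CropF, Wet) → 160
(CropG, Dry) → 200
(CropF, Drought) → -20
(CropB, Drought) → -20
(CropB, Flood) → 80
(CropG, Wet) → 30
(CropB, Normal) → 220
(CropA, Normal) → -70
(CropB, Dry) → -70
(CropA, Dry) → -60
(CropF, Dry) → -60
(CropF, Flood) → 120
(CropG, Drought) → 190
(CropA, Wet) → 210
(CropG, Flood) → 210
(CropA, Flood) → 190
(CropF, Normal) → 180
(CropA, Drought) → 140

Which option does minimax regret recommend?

CropG

Column bests: Drought=190, Dry=200, Normal=220, Wet=210, Flood=210.
CropB regrets: 210, 270, 0, 280, 130 → max 280
CropA regrets: 50, 260, 290, 0, 20 → max 290
CropG regrets: 0, 0, 140, 180, 0 → max 180
CropF regrets: 210, 260, 40, 50, 90 → max 260
Smallest max regret = 180 → CropG.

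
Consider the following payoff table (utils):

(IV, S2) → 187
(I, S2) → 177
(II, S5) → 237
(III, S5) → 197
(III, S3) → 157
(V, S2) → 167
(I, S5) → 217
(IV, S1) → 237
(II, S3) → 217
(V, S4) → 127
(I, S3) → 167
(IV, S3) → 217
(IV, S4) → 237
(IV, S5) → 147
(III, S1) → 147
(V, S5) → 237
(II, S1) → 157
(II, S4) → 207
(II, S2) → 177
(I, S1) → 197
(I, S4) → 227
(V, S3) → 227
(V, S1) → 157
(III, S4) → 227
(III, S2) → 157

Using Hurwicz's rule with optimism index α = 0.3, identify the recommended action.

I: 0.3·227 + 0.7·167 = 185
II: 0.3·237 + 0.7·157 = 181
III: 0.3·227 + 0.7·147 = 171
IV: 0.3·237 + 0.7·147 = 174
V: 0.3·237 + 0.7·127 = 160
Highest Hurwicz score = 185 → I.

I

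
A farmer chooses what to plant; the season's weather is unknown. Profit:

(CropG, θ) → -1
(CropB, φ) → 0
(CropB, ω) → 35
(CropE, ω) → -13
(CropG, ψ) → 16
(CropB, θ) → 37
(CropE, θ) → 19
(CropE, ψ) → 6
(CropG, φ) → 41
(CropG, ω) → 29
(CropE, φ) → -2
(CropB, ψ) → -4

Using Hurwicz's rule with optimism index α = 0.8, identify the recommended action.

CropG

CropE: 0.8·19 + 0.2·(-13) = 12.6
CropG: 0.8·41 + 0.2·(-1) = 32.6
CropB: 0.8·37 + 0.2·(-4) = 28.8
Highest Hurwicz score = 32.6 → CropG.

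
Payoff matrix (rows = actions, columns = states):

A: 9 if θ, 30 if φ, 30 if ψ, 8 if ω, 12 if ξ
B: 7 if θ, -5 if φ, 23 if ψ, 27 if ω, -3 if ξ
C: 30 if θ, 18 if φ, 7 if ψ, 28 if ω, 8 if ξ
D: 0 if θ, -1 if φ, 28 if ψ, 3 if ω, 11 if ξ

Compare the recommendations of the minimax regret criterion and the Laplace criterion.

minimax regret → A; laplace → C (disagree)

Column bests: θ=30, φ=30, ψ=30, ω=28, ξ=12.
A regrets: 21, 0, 0, 20, 0 → max 21
B regrets: 23, 35, 7, 1, 15 → max 35
C regrets: 0, 12, 23, 0, 4 → max 23
D regrets: 30, 31, 2, 25, 1 → max 31
Smallest max regret = 21 → A.
Row averages: A=17.8, B=9.8, C=18.2, D=8.2
Highest average = 18.2 → C.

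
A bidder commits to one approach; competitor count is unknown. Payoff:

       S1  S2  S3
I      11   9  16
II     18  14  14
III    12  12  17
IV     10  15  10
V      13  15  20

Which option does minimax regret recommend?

Column bests: S1=18, S2=15, S3=20.
I regrets: 7, 6, 4 → max 7
II regrets: 0, 1, 6 → max 6
III regrets: 6, 3, 3 → max 6
IV regrets: 8, 0, 10 → max 10
V regrets: 5, 0, 0 → max 5
Smallest max regret = 5 → V.

V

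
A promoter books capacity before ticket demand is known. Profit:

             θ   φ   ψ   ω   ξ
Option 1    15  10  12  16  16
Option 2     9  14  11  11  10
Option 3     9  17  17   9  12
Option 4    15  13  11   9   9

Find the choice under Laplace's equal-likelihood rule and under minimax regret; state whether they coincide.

Row averages: Option 1=13.8, Option 2=11, Option 3=12.8, Option 4=11.4
Highest average = 13.8 → Option 1.
Column bests: θ=15, φ=17, ψ=17, ω=16, ξ=16.
Option 1 regrets: 0, 7, 5, 0, 0 → max 7
Option 2 regrets: 6, 3, 6, 5, 6 → max 6
Option 3 regrets: 6, 0, 0, 7, 4 → max 7
Option 4 regrets: 0, 4, 6, 7, 7 → max 7
Smallest max regret = 6 → Option 2.

laplace → Option 1; minimax regret → Option 2 (disagree)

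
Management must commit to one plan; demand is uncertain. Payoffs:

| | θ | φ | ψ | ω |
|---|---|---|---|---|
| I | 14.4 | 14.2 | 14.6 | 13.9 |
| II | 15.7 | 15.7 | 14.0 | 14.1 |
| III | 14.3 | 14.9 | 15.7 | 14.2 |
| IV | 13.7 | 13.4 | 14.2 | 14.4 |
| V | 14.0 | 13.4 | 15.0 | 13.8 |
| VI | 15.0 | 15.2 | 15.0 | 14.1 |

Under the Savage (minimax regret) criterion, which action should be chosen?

VI

Column bests: θ=15.7, φ=15.7, ψ=15.7, ω=14.4.
I regrets: 1.3, 1.5, 1.1, 0.5 → max 1.5
II regrets: 0.0, 0.0, 1.7, 0.3 → max 1.7
III regrets: 1.4, 0.8, 0.0, 0.2 → max 1.4
IV regrets: 2.0, 2.3, 1.5, 0.0 → max 2.3
V regrets: 1.7, 2.3, 0.7, 0.6 → max 2.3
VI regrets: 0.7, 0.5, 0.7, 0.3 → max 0.7
Smallest max regret = 0.7 → VI.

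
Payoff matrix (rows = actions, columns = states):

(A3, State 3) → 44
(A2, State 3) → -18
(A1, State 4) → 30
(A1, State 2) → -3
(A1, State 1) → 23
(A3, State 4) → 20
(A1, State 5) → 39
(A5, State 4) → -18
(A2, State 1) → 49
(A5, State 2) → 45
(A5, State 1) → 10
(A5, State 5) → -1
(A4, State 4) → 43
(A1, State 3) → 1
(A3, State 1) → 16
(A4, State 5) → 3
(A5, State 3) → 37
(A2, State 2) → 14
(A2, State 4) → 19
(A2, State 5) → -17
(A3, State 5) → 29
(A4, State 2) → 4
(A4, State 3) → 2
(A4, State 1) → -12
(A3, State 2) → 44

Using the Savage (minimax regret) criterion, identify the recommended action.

A3

Column bests: State 1=49, State 2=45, State 3=44, State 4=43, State 5=39.
A1 regrets: 26, 48, 43, 13, 0 → max 48
A2 regrets: 0, 31, 62, 24, 56 → max 62
A3 regrets: 33, 1, 0, 23, 10 → max 33
A4 regrets: 61, 41, 42, 0, 36 → max 61
A5 regrets: 39, 0, 7, 61, 40 → max 61
Smallest max regret = 33 → A3.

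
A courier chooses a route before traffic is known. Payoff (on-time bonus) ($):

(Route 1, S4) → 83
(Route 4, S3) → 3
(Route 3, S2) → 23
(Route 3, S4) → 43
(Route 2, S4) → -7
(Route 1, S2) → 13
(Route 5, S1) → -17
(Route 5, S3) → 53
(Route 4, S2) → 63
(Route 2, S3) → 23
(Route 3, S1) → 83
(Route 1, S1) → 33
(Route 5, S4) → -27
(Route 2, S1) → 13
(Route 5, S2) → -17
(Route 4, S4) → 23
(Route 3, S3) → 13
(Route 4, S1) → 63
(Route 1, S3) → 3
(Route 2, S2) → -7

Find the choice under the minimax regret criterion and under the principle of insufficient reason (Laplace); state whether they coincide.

minimax regret → Route 3; laplace → Route 3 (agree)

Column bests: S1=83, S2=63, S3=53, S4=83.
Route 1 regrets: 50, 50, 50, 0 → max 50
Route 2 regrets: 70, 70, 30, 90 → max 90
Route 3 regrets: 0, 40, 40, 40 → max 40
Route 4 regrets: 20, 0, 50, 60 → max 60
Route 5 regrets: 100, 80, 0, 110 → max 110
Smallest max regret = 40 → Route 3.
Row averages: Route 1=33, Route 2=5.5, Route 3=40.5, Route 4=38, Route 5=-2
Highest average = 40.5 → Route 3.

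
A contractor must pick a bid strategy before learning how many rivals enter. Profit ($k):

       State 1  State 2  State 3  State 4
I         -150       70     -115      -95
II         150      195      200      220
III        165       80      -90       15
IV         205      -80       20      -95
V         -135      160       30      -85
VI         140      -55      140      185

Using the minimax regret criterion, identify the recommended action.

II

Column bests: State 1=205, State 2=195, State 3=200, State 4=220.
I regrets: 355, 125, 315, 315 → max 355
II regrets: 55, 0, 0, 0 → max 55
III regrets: 40, 115, 290, 205 → max 290
IV regrets: 0, 275, 180, 315 → max 315
V regrets: 340, 35, 170, 305 → max 340
VI regrets: 65, 250, 60, 35 → max 250
Smallest max regret = 55 → II.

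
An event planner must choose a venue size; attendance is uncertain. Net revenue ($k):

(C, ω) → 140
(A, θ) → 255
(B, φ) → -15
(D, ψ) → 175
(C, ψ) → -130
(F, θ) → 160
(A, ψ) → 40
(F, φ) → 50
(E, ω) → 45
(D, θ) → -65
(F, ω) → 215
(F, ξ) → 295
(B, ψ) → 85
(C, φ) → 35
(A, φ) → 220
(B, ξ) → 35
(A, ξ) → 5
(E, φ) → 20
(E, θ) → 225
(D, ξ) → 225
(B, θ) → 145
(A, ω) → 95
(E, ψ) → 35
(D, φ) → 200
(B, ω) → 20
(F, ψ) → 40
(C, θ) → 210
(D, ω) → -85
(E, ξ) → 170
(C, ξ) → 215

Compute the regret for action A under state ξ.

290

Best payoff under ξ is 295.
Regret = 295 − 5 = 290.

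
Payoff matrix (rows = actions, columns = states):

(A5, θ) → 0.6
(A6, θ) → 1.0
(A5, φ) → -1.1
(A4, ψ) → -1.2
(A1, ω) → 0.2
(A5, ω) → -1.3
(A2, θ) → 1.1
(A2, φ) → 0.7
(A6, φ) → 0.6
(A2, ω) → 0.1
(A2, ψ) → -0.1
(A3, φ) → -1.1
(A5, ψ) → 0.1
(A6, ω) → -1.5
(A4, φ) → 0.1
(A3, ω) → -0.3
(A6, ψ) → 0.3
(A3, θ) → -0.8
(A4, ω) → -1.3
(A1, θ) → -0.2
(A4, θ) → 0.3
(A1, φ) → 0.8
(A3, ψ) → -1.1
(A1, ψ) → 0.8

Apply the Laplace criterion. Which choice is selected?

A2

Row averages: A1=0.4, A2=0.45, A3=-0.825, A4=-0.525, A5=-0.425, A6=0.1
Highest average = 0.45 → A2.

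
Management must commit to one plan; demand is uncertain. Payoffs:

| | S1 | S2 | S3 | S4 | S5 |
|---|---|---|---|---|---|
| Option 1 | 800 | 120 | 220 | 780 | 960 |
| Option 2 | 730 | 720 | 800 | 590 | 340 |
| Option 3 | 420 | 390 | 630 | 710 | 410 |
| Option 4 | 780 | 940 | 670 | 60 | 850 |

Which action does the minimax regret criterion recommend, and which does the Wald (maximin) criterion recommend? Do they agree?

Column bests: S1=800, S2=940, S3=800, S4=780, S5=960.
Option 1 regrets: 0, 820, 580, 0, 0 → max 820
Option 2 regrets: 70, 220, 0, 190, 620 → max 620
Option 3 regrets: 380, 550, 170, 70, 550 → max 550
Option 4 regrets: 20, 0, 130, 720, 110 → max 720
Smallest max regret = 550 → Option 3.
Row minima: Option 1=120, Option 2=340, Option 3=390, Option 4=60
Best worst-case = 390 → Option 3.

minimax regret → Option 3; maximin → Option 3 (agree)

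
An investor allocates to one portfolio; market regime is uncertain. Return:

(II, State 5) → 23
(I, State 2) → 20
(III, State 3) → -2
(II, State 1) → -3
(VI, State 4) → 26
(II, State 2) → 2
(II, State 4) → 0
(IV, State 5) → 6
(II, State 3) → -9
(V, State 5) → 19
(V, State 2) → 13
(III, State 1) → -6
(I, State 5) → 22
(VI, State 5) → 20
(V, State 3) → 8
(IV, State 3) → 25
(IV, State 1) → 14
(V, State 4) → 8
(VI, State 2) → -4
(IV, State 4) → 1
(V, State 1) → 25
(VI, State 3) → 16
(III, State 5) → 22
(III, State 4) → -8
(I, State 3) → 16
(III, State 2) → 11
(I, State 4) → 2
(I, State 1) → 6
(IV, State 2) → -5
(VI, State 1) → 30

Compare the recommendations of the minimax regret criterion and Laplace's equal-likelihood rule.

Column bests: State 1=30, State 2=20, State 3=25, State 4=26, State 5=23.
I regrets: 24, 0, 9, 24, 1 → max 24
II regrets: 33, 18, 34, 26, 0 → max 34
III regrets: 36, 9, 27, 34, 1 → max 36
IV regrets: 16, 25, 0, 25, 17 → max 25
V regrets: 5, 7, 17, 18, 4 → max 18
VI regrets: 0, 24, 9, 0, 3 → max 24
Smallest max regret = 18 → V.
Row averages: I=13.2, II=2.6, III=3.4, IV=8.2, V=14.6, VI=17.6
Highest average = 17.6 → VI.

minimax regret → V; laplace → VI (disagree)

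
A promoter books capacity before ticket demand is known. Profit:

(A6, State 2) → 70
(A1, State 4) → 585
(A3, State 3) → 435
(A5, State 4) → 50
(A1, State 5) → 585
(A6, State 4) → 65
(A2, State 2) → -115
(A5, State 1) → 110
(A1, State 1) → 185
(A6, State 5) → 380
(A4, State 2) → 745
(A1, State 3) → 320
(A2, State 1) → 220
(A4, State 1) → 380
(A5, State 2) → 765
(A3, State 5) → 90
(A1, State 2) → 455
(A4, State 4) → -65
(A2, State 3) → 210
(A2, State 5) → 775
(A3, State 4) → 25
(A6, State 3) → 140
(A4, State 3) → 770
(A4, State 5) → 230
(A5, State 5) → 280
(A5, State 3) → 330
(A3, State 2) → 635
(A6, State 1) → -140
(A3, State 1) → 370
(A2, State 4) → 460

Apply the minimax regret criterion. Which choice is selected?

A1

Column bests: State 1=380, State 2=765, State 3=770, State 4=585, State 5=775.
A1 regrets: 195, 310, 450, 0, 190 → max 450
A2 regrets: 160, 880, 560, 125, 0 → max 880
A3 regrets: 10, 130, 335, 560, 685 → max 685
A4 regrets: 0, 20, 0, 650, 545 → max 650
A5 regrets: 270, 0, 440, 535, 495 → max 535
A6 regrets: 520, 695, 630, 520, 395 → max 695
Smallest max regret = 450 → A1.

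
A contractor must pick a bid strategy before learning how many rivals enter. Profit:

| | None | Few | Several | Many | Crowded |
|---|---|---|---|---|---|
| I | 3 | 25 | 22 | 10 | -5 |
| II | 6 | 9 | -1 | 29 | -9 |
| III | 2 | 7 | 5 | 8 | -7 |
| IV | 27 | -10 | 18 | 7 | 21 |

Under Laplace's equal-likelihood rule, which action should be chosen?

IV

Row averages: I=11, II=6.8, III=3, IV=12.6
Highest average = 12.6 → IV.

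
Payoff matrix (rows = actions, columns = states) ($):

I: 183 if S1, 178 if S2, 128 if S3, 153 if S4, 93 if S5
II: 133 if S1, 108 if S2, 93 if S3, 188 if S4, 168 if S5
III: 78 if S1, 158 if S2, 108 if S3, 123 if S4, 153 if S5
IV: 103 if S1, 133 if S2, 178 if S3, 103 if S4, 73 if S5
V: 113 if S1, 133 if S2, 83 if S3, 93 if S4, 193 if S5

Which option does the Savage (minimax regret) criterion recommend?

Column bests: S1=183, S2=178, S3=178, S4=188, S5=193.
I regrets: 0, 0, 50, 35, 100 → max 100
II regrets: 50, 70, 85, 0, 25 → max 85
III regrets: 105, 20, 70, 65, 40 → max 105
IV regrets: 80, 45, 0, 85, 120 → max 120
V regrets: 70, 45, 95, 95, 0 → max 95
Smallest max regret = 85 → II.

II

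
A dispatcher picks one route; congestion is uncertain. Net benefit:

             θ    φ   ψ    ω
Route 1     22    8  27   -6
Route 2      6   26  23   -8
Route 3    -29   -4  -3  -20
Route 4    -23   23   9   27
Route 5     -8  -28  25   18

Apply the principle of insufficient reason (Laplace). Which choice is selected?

Row averages: Route 1=12.75, Route 2=11.75, Route 3=-14, Route 4=9, Route 5=1.75
Highest average = 12.75 → Route 1.

Route 1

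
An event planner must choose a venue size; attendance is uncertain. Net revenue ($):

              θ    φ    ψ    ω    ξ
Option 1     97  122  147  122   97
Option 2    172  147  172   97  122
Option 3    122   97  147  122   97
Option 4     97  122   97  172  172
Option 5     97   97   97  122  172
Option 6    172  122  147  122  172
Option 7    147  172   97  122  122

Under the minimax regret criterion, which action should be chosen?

Option 6

Column bests: θ=172, φ=172, ψ=172, ω=172, ξ=172.
Option 1 regrets: 75, 50, 25, 50, 75 → max 75
Option 2 regrets: 0, 25, 0, 75, 50 → max 75
Option 3 regrets: 50, 75, 25, 50, 75 → max 75
Option 4 regrets: 75, 50, 75, 0, 0 → max 75
Option 5 regrets: 75, 75, 75, 50, 0 → max 75
Option 6 regrets: 0, 50, 25, 50, 0 → max 50
Option 7 regrets: 25, 0, 75, 50, 50 → max 75
Smallest max regret = 50 → Option 6.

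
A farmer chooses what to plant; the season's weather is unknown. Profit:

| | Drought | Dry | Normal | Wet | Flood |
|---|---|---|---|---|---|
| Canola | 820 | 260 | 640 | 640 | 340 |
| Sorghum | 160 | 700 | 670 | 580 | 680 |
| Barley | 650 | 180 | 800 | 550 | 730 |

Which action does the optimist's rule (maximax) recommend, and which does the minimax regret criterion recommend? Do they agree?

Row maxima: Canola=820, Sorghum=700, Barley=800
Best best-case = 820 → Canola.
Column bests: Drought=820, Dry=700, Normal=800, Wet=640, Flood=730.
Canola regrets: 0, 440, 160, 0, 390 → max 440
Sorghum regrets: 660, 0, 130, 60, 50 → max 660
Barley regrets: 170, 520, 0, 90, 0 → max 520
Smallest max regret = 440 → Canola.

maximax → Canola; minimax regret → Canola (agree)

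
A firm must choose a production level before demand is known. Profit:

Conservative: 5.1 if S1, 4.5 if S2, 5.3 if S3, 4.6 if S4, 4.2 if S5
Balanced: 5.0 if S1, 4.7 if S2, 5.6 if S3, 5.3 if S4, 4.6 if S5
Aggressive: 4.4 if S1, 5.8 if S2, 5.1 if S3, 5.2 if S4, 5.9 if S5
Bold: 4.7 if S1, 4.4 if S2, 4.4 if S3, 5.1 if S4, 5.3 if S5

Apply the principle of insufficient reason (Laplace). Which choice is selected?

Row averages: Conservative=4.74, Balanced=5.04, Aggressive=5.28, Bold=4.78
Highest average = 5.28 → Aggressive.

Aggressive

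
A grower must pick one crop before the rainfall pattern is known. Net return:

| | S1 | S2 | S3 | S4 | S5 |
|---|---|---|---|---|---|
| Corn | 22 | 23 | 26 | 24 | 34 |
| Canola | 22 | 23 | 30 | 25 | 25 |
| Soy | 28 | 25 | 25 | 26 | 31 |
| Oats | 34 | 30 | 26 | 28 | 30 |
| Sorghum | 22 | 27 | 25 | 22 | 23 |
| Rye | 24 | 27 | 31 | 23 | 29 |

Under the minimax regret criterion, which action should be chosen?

Column bests: S1=34, S2=30, S3=31, S4=28, S5=34.
Corn regrets: 12, 7, 5, 4, 0 → max 12
Canola regrets: 12, 7, 1, 3, 9 → max 12
Soy regrets: 6, 5, 6, 2, 3 → max 6
Oats regrets: 0, 0, 5, 0, 4 → max 5
Sorghum regrets: 12, 3, 6, 6, 11 → max 12
Rye regrets: 10, 3, 0, 5, 5 → max 10
Smallest max regret = 5 → Oats.

Oats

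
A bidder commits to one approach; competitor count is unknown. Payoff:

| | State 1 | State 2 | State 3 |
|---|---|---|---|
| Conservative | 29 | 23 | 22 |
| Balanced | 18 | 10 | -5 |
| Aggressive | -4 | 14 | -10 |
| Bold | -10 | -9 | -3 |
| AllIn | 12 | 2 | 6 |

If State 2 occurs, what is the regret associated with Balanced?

Best payoff under State 2 is 23.
Regret = 23 − 10 = 13.

13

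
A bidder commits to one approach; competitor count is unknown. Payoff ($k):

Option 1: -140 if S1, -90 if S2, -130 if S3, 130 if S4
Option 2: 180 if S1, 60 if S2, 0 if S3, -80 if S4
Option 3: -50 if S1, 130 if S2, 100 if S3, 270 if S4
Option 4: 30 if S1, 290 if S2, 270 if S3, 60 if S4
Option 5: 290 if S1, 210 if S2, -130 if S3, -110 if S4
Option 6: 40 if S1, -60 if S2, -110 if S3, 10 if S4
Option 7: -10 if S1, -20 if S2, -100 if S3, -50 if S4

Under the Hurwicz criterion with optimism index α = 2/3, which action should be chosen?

Option 1: 2/3·130 + 1/3·(-140) = 40
Option 2: 2/3·180 + 1/3·(-80) = 280/3
Option 3: 2/3·270 + 1/3·(-50) = 490/3
Option 4: 2/3·290 + 1/3·30 = 610/3
Option 5: 2/3·290 + 1/3·(-130) = 150
Option 6: 2/3·40 + 1/3·(-110) = -10
Option 7: 2/3·(-10) + 1/3·(-100) = -40
Highest Hurwicz score = 610/3 → Option 4.

Option 4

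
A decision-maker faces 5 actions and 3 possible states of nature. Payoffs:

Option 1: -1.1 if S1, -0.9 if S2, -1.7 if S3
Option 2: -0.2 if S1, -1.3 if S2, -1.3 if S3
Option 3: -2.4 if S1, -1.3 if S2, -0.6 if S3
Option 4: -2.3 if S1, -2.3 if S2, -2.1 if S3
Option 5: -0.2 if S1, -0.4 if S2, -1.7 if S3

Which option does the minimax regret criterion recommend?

Column bests: S1=-0.2, S2=-0.4, S3=-0.6.
Option 1 regrets: 0.9, 0.5, 1.1 → max 1.1
Option 2 regrets: 0.0, 0.9, 0.7 → max 0.9
Option 3 regrets: 2.2, 0.9, 0.0 → max 2.2
Option 4 regrets: 2.1, 1.9, 1.5 → max 2.1
Option 5 regrets: 0.0, 0.0, 1.1 → max 1.1
Smallest max regret = 0.9 → Option 2.

Option 2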